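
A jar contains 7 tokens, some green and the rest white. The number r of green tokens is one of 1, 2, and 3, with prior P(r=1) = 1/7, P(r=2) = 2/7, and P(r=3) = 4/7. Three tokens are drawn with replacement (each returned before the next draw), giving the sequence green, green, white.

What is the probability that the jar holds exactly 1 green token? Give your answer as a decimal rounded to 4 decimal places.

0.0316

Under each hypothesis, the probability of the observed sequence is: P(data | r = 1) = (1/7)(1/7)(6/7) = 0.017493; P(data | r = 2) = (2/7)(2/7)(5/7) = 0.058309; P(data | r = 3) = (3/7)(3/7)(4/7) = 0.10496.
The prior-weighted likelihoods are 1/7 · 0.017493 = 0.002499, 2/7 · 0.058309 = 0.01666, 4/7 · 0.10496 = 0.059975; these sum to 0.079134.
Therefore the posterior P(r = 1 | data) = (0.002499) / (0.079134) = 0.031579.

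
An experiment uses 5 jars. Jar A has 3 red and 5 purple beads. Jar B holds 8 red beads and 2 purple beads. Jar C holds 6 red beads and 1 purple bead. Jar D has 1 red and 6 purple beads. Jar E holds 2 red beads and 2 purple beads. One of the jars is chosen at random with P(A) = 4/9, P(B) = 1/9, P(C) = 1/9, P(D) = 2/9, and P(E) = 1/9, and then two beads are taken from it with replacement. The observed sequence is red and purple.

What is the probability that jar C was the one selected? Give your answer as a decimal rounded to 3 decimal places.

The likelihood of the observed sequence under each hypothesis: P(data | jar A) = (3/8)(5/8) = 0.23438; P(data | jar B) = (8/10)(2/10) = 0.16; P(data | jar C) = (6/7)(1/7) = 0.12245; P(data | jar D) = (1/7)(6/7) = 0.12245; P(data | jar E) = (2/4)(2/4) = 0.25.
Weighting by the prior gives 4/9 · 0.23438 = 0.10417, 1/9 · 0.16 = 0.017778, 1/9 · 0.12245 = 0.013605, 2/9 · 0.12245 = 0.027211, 1/9 · 0.25 = 0.027778; summing to 0.19054.
By Bayes' rule, P(jar C | data) = (0.013605) / (0.19054) = 0.071405.

0.071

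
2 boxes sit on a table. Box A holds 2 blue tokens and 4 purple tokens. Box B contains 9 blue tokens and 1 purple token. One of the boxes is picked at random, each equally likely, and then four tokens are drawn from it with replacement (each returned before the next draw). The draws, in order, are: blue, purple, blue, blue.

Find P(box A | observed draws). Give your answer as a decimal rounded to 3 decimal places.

Under each hypothesis, the probability of the observed sequence is: P(data | box A) = (2/6)(4/6)(2/6)(2/6) = 0.024691; P(data | box B) = (9/10)(1/10)(9/10)(9/10) = 0.0729.
Multiplying each by its prior: 1/2 · 0.024691 = 0.012346, 1/2 · 0.0729 = 0.03645; with total 0.048796.
Hence P(box A | data) = (0.012346) / (0.048796) = 0.25301.

0.253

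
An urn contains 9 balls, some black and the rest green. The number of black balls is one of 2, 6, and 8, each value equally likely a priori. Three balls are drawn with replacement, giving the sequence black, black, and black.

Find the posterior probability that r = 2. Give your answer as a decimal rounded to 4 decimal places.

0.0109

The likelihood of the observed sequence under each hypothesis: P(data | r = 2) = (2/9)(2/9)(2/9) = 0.010974; P(data | r = 6) = (6/9)(6/9)(6/9) = 0.2963; P(data | r = 8) = (8/9)(8/9)(8/9) = 0.70233.
Weighting by the prior gives 1/3 · 0.010974 = 0.003658, 1/3 · 0.2963 = 0.098765, 1/3 · 0.70233 = 0.23411; with total 0.33653.
Hence P(r = 2 | data) = (0.003658) / (0.33653) = 0.01087.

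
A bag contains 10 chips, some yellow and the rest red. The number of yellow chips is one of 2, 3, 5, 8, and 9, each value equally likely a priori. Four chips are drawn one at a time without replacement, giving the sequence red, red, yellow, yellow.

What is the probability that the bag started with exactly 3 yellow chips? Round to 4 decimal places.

0.2877

Compute the likelihood of the observed sequence for each case: P(data | r = 2) = (8/10)(7/9)(2/8)(1/7) = 0.022222; P(data | r = 3) = (7/10)(6/9)(3/8)(2/7) = 0.05; P(data | r = 5) = (5/10)(4/9)(5/8)(4/7) = 0.079365; P(data | r = 8) = (2/10)(1/9)(8/8)(7/7) = 0.022222; P(data | r = 9) = (1/10)(0/9) = 0.
The prior-weighted likelihoods are 1/5 · 0.022222 = 0.0044444, 1/5 · 0.05 = 0.01, 1/5 · 0.079365 = 0.015873, 1/5 · 0.022222 = 0.0044444, 1/5 · 0 = 0; these sum to 0.034762.
Therefore the posterior P(r = 3 | data) = (0.01) / (0.034762) = 0.28767.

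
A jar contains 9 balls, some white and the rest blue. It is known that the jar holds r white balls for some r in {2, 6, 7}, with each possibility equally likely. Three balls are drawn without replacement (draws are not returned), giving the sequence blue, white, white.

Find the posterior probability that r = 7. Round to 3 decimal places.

Under each hypothesis, the probability of the observed sequence is: P(data | r = 2) = (7/9)(2/8)(1/7) = 1/36; P(data | r = 6) = (3/9)(6/8)(5/7) = 5/28; P(data | r = 7) = (2/9)(7/8)(6/7) = 1/6.
The prior-weighted likelihoods are 1/3 · 1/36 = 1/108, 1/3 · 5/28 = 5/84, 1/3 · 1/6 = 1/18; these sum to 47/378.
By Bayes' rule, P(r = 7 | data) = (1/18) / (47/378) = 21/47.

0.447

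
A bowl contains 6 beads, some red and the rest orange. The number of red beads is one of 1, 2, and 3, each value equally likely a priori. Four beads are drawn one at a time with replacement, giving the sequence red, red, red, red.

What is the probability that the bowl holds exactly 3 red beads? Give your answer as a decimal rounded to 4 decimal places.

Compute the likelihood of the observed sequence for each case: P(data | r = 1) = (1/6)(1/6)(1/6)(1/6) = 0.0007716; P(data | r = 2) = (2/6)(2/6)(2/6)(2/6) = 0.012346; P(data | r = 3) = (3/6)(3/6)(3/6)(3/6) = 0.0625.
Weighting by the prior gives 1/3 · 0.0007716 = 0.0002572, 1/3 · 0.012346 = 0.0041152, 1/3 · 0.0625 = 0.020833; these sum to 0.025206.
By Bayes' rule, P(r = 3 | data) = (0.020833) / (0.025206) = 0.82653.

0.8265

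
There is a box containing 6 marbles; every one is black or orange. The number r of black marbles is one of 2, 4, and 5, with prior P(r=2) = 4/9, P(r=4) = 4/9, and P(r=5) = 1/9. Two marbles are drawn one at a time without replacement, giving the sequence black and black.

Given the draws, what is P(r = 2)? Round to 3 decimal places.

Compute the likelihood of the observed sequence for each case: P(data | r = 2) = (2/6)(1/5) = 1/15; P(data | r = 4) = (4/6)(3/5) = 2/5; P(data | r = 5) = (5/6)(4/5) = 2/3.
Multiplying each by its prior: 4/9 · 1/15 = 4/135, 4/9 · 2/5 = 8/45, 1/9 · 2/3 = 2/27; summing to 38/135.
Therefore the posterior P(r = 2 | data) = (4/135) / (38/135) = 2/19.

0.105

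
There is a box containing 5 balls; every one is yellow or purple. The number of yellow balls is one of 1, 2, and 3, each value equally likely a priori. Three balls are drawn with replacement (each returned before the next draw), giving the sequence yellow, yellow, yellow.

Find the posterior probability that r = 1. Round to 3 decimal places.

0.028

For each hypothesis, P(data | H) works out to: P(data | r = 1) = (1/5)(1/5)(1/5) = 1/125; P(data | r = 2) = (2/5)(2/5)(2/5) = 8/125; P(data | r = 3) = (3/5)(3/5)(3/5) = 27/125.
Multiplying each by its prior: 1/3 · 1/125 = 1/375, 1/3 · 8/125 = 8/375, 1/3 · 27/125 = 9/125; summing to 12/125.
So P(r = 1 | data) = (1/375) / (12/125) = 1/36.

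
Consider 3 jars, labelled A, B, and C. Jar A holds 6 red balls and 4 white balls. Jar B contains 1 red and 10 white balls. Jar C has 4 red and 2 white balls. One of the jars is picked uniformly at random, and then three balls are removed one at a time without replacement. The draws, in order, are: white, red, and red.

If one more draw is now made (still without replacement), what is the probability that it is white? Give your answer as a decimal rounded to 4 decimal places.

Compute the likelihood of the observed sequence for each case: P(data | jar A) = (4/10)(6/9)(5/8) = 1/6; P(data | jar B) = (10/11)(1/10)(0/9) = 0; P(data | jar C) = (2/6)(4/5)(3/4) = 1/5.
Multiplying each by its prior: 1/3 · 1/6 = 1/18, 1/3 · 0 = 0, 1/3 · 1/5 = 1/15; summing to 11/90.
Normalising, the posterior is P(jar A | data) = 5/11, P(jar B | data) = 0, P(jar C | data) = 6/11.
The predictive probability is P(white next | data) = (3/7)(5/11) + (1/3)(6/11) = 29/77.

0.3766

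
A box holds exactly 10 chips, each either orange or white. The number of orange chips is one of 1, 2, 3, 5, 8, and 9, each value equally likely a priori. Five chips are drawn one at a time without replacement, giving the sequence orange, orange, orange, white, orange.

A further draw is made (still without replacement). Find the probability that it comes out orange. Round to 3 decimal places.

For each hypothesis, P(data | H) works out to: P(data | r = 1) = (1/10)(0/9) = 0; P(data | r = 2) = (2/10)(1/9)(0/8) = 0; P(data | r = 3) = (3/10)(2/9)(1/8)(7/7)(0/6) = 0; P(data | r = 5) = (5/10)(4/9)(3/8)(5/7)(2/6) = 0.019841; P(data | r = 8) = (8/10)(7/9)(6/8)(2/7)(5/6) = 0.11111; P(data | r = 9) = (9/10)(8/9)(7/8)(1/7)(6/6) = 0.1.
Multiplying each by its prior: 1/6 · 0 = 0, 1/6 · 0 = 0, 1/6 · 0 = 0, 1/6 · 0.019841 = 0.0033069, 1/6 · 0.11111 = 0.018519, 1/6 · 0.1 = 0.016667; these sum to 0.038492.
Normalising, the posterior is P(r = 1 | data) = 0, P(r = 2 | data) = 0, P(r = 3 | data) = 0, P(r = 5 | data) = 0.085911, P(r = 8 | data) = 0.4811, P(r = 9 | data) = 0.43299.
The predictive probability is P(orange next | data) = (1/5)(0.085911) + (4/5)(0.4811) + (1)(0.43299) = 0.83505.

0.835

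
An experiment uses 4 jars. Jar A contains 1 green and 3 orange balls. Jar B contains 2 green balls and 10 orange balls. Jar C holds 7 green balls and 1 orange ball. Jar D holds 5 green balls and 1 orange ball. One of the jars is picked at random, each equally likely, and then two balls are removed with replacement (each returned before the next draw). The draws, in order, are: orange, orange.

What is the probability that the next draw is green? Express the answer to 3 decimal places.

For each hypothesis, P(data | H) works out to: P(data | jar A) = (3/4)(3/4) = 0.5625; P(data | jar B) = (10/12)(10/12) = 0.69444; P(data | jar C) = (1/8)(1/8) = 0.015625; P(data | jar D) = (1/6)(1/6) = 0.027778.
Weighting by the prior gives 1/4 · 0.5625 = 0.14062, 1/4 · 0.69444 = 0.17361, 1/4 · 0.015625 = 0.0039062, 1/4 · 0.027778 = 0.0069444; these sum to 0.32509.
The posterior is then P(jar A | data) = 0.43258, P(jar B | data) = 0.53405, P(jar C | data) = 0.012016, P(jar D | data) = 0.021362.
Averaging over the posterior, P(green next | data) = (1/4)(0.43258) + (1/6)(0.53405) + (7/8)(0.012016) + (5/6)(0.021362) = 0.22547.

0.225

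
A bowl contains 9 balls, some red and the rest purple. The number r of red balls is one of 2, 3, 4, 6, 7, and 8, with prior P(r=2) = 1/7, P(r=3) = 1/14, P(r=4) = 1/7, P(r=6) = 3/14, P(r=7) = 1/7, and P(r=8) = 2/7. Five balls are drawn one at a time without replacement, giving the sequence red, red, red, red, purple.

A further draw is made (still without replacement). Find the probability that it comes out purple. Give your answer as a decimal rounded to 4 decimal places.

Compute the likelihood of the observed sequence for each case: P(data | r = 2) = (2/9)(1/8)(0/7) = 0; P(data | r = 3) = (3/9)(2/8)(1/7)(0/6) = 0; P(data | r = 4) = (4/9)(3/8)(2/7)(1/6)(5/5) = 0.0079365; P(data | r = 6) = (6/9)(5/8)(4/7)(3/6)(3/5) = 0.071429; P(data | r = 7) = (7/9)(6/8)(5/7)(4/6)(2/5) = 0.11111; P(data | r = 8) = (8/9)(7/8)(6/7)(5/6)(1/5) = 0.11111.
Multiplying each by its prior: 1/7 · 0 = 0, 1/14 · 0 = 0, 1/7 · 0.0079365 = 0.0011338, 3/14 · 0.071429 = 0.015306, 1/7 · 0.11111 = 0.015873, 2/7 · 0.11111 = 0.031746; these sum to 0.064059.
The posterior is then P(r = 2 | data) = 0, P(r = 3 | data) = 0, P(r = 4 | data) = 0.017699, P(r = 6 | data) = 0.23894, P(r = 7 | data) = 0.24779, P(r = 8 | data) = 0.49558.
Averaging over the posterior, P(purple next | data) = (1)(0.017699) + (1/2)(0.23894) + (1/4)(0.24779) + (0)(0.49558) = 0.19912.

0.1991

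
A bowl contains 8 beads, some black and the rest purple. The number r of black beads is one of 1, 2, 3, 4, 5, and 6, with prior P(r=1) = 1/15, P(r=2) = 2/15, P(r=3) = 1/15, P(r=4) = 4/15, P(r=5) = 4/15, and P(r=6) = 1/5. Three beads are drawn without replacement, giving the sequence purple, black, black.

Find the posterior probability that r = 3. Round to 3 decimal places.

The likelihood of the observed sequence under each hypothesis: P(data | r = 1) = (7/8)(1/7)(0/6) = 0; P(data | r = 2) = (6/8)(2/7)(1/6) = 1/28; P(data | r = 3) = (5/8)(3/7)(2/6) = 5/56; P(data | r = 4) = (4/8)(4/7)(3/6) = 1/7; P(data | r = 5) = (3/8)(5/7)(4/6) = 5/28; P(data | r = 6) = (2/8)(6/7)(5/6) = 5/28.
Weighting by the prior gives 1/15 · 0 = 0, 2/15 · 1/28 = 1/210, 1/15 · 5/56 = 1/168, 4/15 · 1/7 = 4/105, 4/15 · 5/28 = 1/21, 1/5 · 5/28 = 1/28; with total 37/280.
Therefore the posterior P(r = 3 | data) = (1/168) / (37/280) = 5/111.

0.045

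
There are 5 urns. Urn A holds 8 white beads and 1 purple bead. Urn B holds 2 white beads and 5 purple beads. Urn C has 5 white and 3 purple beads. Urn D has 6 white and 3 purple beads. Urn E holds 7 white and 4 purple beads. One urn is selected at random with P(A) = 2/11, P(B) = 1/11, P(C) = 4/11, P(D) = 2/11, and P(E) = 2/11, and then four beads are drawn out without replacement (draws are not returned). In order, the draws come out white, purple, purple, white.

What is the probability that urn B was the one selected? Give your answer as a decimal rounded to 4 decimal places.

0.0822

Compute the likelihood of the observed sequence for each case: P(data | urn A) = (8/9)(1/8)(0/7) = 0; P(data | urn B) = (2/7)(5/6)(4/5)(1/4) = 0.047619; P(data | urn C) = (5/8)(3/7)(2/6)(4/5) = 0.071429; P(data | urn D) = (6/9)(3/8)(2/7)(5/6) = 0.059524; P(data | urn E) = (7/11)(4/10)(3/9)(6/8) = 0.063636.
Weighting by the prior gives 2/11 · 0 = 0, 1/11 · 0.047619 = 0.004329, 4/11 · 0.071429 = 0.025974, 2/11 · 0.059524 = 0.010823, 2/11 · 0.063636 = 0.01157; summing to 0.052696.
By Bayes' rule, P(urn B | data) = (0.004329) / (0.052696) = 0.082151.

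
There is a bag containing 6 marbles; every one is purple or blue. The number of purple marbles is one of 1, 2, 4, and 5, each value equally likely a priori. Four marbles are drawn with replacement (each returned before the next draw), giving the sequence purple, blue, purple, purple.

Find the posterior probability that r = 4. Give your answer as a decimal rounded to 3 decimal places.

Compute the likelihood of the observed sequence for each case: P(data | r = 1) = (1/6)(5/6)(1/6)(1/6) = 0.003858; P(data | r = 2) = (2/6)(4/6)(2/6)(2/6) = 0.024691; P(data | r = 4) = (4/6)(2/6)(4/6)(4/6) = 0.098765; P(data | r = 5) = (5/6)(1/6)(5/6)(5/6) = 0.096451.
The prior-weighted likelihoods are 1/4 · 0.003858 = 0.00096451, 1/4 · 0.024691 = 0.0061728, 1/4 · 0.098765 = 0.024691, 1/4 · 0.096451 = 0.024113; these sum to 0.055941.
So P(r = 4 | data) = (0.024691) / (0.055941) = 0.44138.

0.441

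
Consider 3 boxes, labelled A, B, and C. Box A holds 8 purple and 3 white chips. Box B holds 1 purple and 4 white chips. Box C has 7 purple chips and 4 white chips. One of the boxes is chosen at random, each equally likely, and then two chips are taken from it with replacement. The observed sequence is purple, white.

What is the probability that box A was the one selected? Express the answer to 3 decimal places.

Under each hypothesis, the probability of the observed sequence is: P(data | box A) = (8/11)(3/11) = 0.19835; P(data | box B) = (1/5)(4/5) = 0.16; P(data | box C) = (7/11)(4/11) = 0.2314.
Multiplying each by its prior: 1/3 · 0.19835 = 0.066116, 1/3 · 0.16 = 0.053333, 1/3 · 0.2314 = 0.077135; summing to 0.19658.
Therefore the posterior P(box A | data) = (0.066116) / (0.19658) = 0.33632.

0.336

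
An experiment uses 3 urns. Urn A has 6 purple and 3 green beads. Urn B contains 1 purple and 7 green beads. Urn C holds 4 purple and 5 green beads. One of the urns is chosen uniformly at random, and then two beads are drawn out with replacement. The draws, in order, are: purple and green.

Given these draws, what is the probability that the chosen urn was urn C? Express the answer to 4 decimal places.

0.4268

Compute the likelihood of the observed sequence for each case: P(data | urn A) = (6/9)(3/9) = 0.22222; P(data | urn B) = (1/8)(7/8) = 0.10938; P(data | urn C) = (4/9)(5/9) = 0.24691.
Weighting by the prior gives 1/3 · 0.22222 = 0.074074, 1/3 · 0.10938 = 0.036458, 1/3 · 0.24691 = 0.082305; these sum to 0.19284.
Hence P(urn C | data) = (0.082305) / (0.19284) = 0.42681.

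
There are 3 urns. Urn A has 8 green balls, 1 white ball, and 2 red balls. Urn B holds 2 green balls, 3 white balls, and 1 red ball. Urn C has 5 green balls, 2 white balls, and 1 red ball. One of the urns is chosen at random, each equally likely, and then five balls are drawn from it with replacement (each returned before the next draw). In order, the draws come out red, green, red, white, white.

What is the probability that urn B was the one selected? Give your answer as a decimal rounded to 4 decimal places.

0.7410

The likelihood of the observed sequence under each hypothesis: P(data | urn A) = (2/11)(8/11)(2/11)(1/11)(1/11) = 0.00019869; P(data | urn B) = (1/6)(2/6)(1/6)(3/6)(3/6) = 0.0023148; P(data | urn C) = (1/8)(5/8)(1/8)(2/8)(2/8) = 0.00061035.
Weighting by the prior gives 1/3 · 0.00019869 = 6.6232e-05, 1/3 · 0.0023148 = 0.0007716, 1/3 · 0.00061035 = 0.00020345; summing to 0.0010413.
By Bayes' rule, P(urn B | data) = (0.0007716) / (0.0010413) = 0.74101.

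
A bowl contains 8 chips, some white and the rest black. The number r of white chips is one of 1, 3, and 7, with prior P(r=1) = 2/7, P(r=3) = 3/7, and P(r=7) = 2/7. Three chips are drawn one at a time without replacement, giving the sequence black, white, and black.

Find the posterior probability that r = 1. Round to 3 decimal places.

Under each hypothesis, the probability of the observed sequence is: P(data | r = 1) = (7/8)(1/7)(6/6) = 1/8; P(data | r = 3) = (5/8)(3/7)(4/6) = 5/28; P(data | r = 7) = (1/8)(7/7)(0/6) = 0.
The prior-weighted likelihoods are 2/7 · 1/8 = 1/28, 3/7 · 5/28 = 15/196, 2/7 · 0 = 0; summing to 11/98.
Therefore the posterior P(r = 1 | data) = (1/28) / (11/98) = 7/22.

0.318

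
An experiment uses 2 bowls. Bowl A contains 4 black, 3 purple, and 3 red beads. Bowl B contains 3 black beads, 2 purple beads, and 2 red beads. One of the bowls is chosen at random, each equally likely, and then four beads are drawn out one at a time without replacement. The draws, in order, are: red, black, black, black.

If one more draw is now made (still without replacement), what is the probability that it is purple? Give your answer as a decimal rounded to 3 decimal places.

Compute the likelihood of the observed sequence for each case: P(data | bowl A) = (3/10)(4/9)(3/8)(2/7) = 1/70; P(data | bowl B) = (2/7)(3/6)(2/5)(1/4) = 1/70.
Multiplying each by its prior: 1/2 · 1/70 = 1/140, 1/2 · 1/70 = 1/140; these sum to 1/70.
Dividing through by the total gives posterior P(bowl A | data) = 1/2, P(bowl B | data) = 1/2.
So P(purple next | data) = Σ P(purple next | H) P(H | data) = (1/2)(1/2) + (2/3)(1/2) = 7/12.

0.583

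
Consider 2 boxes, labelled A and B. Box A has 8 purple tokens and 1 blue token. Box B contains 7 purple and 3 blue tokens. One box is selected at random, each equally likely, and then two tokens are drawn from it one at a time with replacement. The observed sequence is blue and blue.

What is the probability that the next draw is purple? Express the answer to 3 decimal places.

For each hypothesis, P(data | H) works out to: P(data | box A) = (1/9)(1/9) = 0.012346; P(data | box B) = (3/10)(3/10) = 0.09.
The prior-weighted likelihoods are 1/2 · 0.012346 = 0.0061728, 1/2 · 0.09 = 0.045; with total 0.051173.
The posterior is then P(box A | data) = 0.12063, P(box B | data) = 0.87937.
So P(purple next | data) = Σ P(purple next | H) P(H | data) = (8/9)(0.12063) + (7/10)(0.87937) = 0.72279.

0.723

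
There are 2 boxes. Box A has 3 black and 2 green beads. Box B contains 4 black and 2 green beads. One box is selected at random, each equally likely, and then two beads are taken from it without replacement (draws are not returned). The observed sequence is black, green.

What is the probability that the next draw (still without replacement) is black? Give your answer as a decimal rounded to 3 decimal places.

0.706

Under each hypothesis, the probability of the observed sequence is: P(data | box A) = (3/5)(2/4) = 3/10; P(data | box B) = (4/6)(2/5) = 4/15.
The prior-weighted likelihoods are 1/2 · 3/10 = 3/20, 1/2 · 4/15 = 2/15; summing to 17/60.
The posterior is then P(box A | data) = 9/17, P(box B | data) = 8/17.
So P(black next | data) = Σ P(black next | H) P(H | data) = (2/3)(9/17) + (3/4)(8/17) = 12/17.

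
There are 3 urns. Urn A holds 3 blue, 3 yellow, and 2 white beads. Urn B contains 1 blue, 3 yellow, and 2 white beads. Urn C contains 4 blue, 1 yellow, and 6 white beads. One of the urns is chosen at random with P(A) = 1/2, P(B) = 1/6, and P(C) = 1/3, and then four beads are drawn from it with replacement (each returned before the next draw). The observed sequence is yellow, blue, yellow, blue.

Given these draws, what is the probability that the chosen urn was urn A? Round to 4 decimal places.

0.8666

Compute the likelihood of the observed sequence for each case: P(data | urn A) = (3/8)(3/8)(3/8)(3/8) = 0.019775; P(data | urn B) = (3/6)(1/6)(3/6)(1/6) = 0.0069444; P(data | urn C) = (1/11)(4/11)(1/11)(4/11) = 0.0010928.
The prior-weighted likelihoods are 1/2 · 0.019775 = 0.0098877, 1/6 · 0.0069444 = 0.0011574, 1/3 · 0.0010928 = 0.00036427; these sum to 0.011409.
So P(urn A | data) = (0.0098877) / (0.011409) = 0.86663.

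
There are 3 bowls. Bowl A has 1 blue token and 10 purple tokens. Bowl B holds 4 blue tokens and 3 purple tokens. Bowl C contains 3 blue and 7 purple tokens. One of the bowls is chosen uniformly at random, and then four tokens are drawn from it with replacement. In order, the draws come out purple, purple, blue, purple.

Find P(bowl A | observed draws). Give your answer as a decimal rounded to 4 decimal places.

Under each hypothesis, the probability of the observed sequence is: P(data | bowl A) = (10/11)(10/11)(1/11)(10/11) = 0.068301; P(data | bowl B) = (3/7)(3/7)(4/7)(3/7) = 0.044981; P(data | bowl C) = (7/10)(7/10)(3/10)(7/10) = 0.1029.
The prior-weighted likelihoods are 1/3 · 0.068301 = 0.022767, 1/3 · 0.044981 = 0.014994, 1/3 · 0.1029 = 0.0343; with total 0.072061.
Therefore the posterior P(bowl A | data) = (0.022767) / (0.072061) = 0.31594.

0.3159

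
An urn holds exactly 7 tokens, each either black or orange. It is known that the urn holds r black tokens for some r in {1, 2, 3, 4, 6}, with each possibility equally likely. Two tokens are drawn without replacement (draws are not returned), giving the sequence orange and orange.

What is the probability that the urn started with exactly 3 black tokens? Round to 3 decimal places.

0.176

For each hypothesis, P(data | H) works out to: P(data | r = 1) = (6/7)(5/6) = 5/7; P(data | r = 2) = (5/7)(4/6) = 10/21; P(data | r = 3) = (4/7)(3/6) = 2/7; P(data | r = 4) = (3/7)(2/6) = 1/7; P(data | r = 6) = (1/7)(0/6) = 0.
Multiplying each by its prior: 1/5 · 5/7 = 1/7, 1/5 · 10/21 = 2/21, 1/5 · 2/7 = 2/35, 1/5 · 1/7 = 1/35, 1/5 · 0 = 0; summing to 34/105.
By Bayes' rule, P(r = 3 | data) = (2/35) / (34/105) = 3/17.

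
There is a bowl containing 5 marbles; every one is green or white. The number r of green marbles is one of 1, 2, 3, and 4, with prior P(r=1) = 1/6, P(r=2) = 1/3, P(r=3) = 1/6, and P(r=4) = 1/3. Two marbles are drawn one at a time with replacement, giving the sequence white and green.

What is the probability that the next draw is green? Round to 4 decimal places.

Under each hypothesis, the probability of the observed sequence is: P(data | r = 1) = (4/5)(1/5) = 4/25; P(data | r = 2) = (3/5)(2/5) = 6/25; P(data | r = 3) = (2/5)(3/5) = 6/25; P(data | r = 4) = (1/5)(4/5) = 4/25.
Weighting by the prior gives 1/6 · 4/25 = 2/75, 1/3 · 6/25 = 2/25, 1/6 · 6/25 = 1/25, 1/3 · 4/25 = 4/75; summing to 1/5.
The posterior is then P(r = 1 | data) = 2/15, P(r = 2 | data) = 2/5, P(r = 3 | data) = 1/5, P(r = 4 | data) = 4/15.
So P(green next | data) = Σ P(green next | H) P(H | data) = (1/5)(2/15) + (2/5)(2/5) + (3/5)(1/5) + (4/5)(4/15) = 13/25.

0.5200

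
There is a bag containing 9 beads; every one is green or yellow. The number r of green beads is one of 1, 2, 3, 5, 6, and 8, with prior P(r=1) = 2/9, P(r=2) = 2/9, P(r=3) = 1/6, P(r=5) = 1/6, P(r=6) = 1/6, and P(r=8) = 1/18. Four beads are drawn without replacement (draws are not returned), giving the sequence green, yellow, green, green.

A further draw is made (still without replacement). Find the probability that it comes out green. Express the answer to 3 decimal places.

Compute the likelihood of the observed sequence for each case: P(data | r = 1) = (1/9)(8/8)(0/7) = 0; P(data | r = 2) = (2/9)(7/8)(1/7)(0/6) = 0; P(data | r = 3) = (3/9)(6/8)(2/7)(1/6) = 0.011905; P(data | r = 5) = (5/9)(4/8)(4/7)(3/6) = 0.079365; P(data | r = 6) = (6/9)(3/8)(5/7)(4/6) = 0.11905; P(data | r = 8) = (8/9)(1/8)(7/7)(6/6) = 0.11111.
Weighting by the prior gives 2/9 · 0 = 0, 2/9 · 0 = 0, 1/6 · 0.011905 = 0.0019841, 1/6 · 0.079365 = 0.013228, 1/6 · 0.11905 = 0.019841, 1/18 · 0.11111 = 0.0061728; summing to 0.041226.
Normalising, the posterior is P(r = 1 | data) = 0, P(r = 2 | data) = 0, P(r = 3 | data) = 0.048128, P(r = 5 | data) = 0.32086, P(r = 6 | data) = 0.48128, P(r = 8 | data) = 0.14973.
Averaging over the posterior, P(green next | data) = (0)(0.048128) + (2/5)(0.32086) + (3/5)(0.48128) + (1)(0.14973) = 0.56684.

0.567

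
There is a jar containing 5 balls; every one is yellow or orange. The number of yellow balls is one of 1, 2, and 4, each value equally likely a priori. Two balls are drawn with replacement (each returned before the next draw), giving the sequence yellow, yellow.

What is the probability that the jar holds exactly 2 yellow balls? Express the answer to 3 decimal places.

0.190

Under each hypothesis, the probability of the observed sequence is: P(data | r = 1) = (1/5)(1/5) = 1/25; P(data | r = 2) = (2/5)(2/5) = 4/25; P(data | r = 4) = (4/5)(4/5) = 16/25.
Multiplying each by its prior: 1/3 · 1/25 = 1/75, 1/3 · 4/25 = 4/75, 1/3 · 16/25 = 16/75; summing to 7/25.
Therefore the posterior P(r = 2 | data) = (4/75) / (7/25) = 4/21.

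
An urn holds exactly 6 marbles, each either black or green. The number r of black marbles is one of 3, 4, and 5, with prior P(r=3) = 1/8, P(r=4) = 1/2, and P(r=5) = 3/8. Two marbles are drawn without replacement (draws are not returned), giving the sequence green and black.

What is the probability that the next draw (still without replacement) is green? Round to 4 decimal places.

0.2232

For each hypothesis, P(data | H) works out to: P(data | r = 3) = (3/6)(3/5) = 3/10; P(data | r = 4) = (2/6)(4/5) = 4/15; P(data | r = 5) = (1/6)(5/5) = 1/6.
The prior-weighted likelihoods are 1/8 · 3/10 = 3/80, 1/2 · 4/15 = 2/15, 3/8 · 1/6 = 1/16; these sum to 7/30.
Normalising, the posterior is P(r = 3 | data) = 9/56, P(r = 4 | data) = 4/7, P(r = 5 | data) = 15/56.
Averaging over the posterior, P(green next | data) = (1/2)(9/56) + (1/4)(4/7) + (0)(15/56) = 25/112.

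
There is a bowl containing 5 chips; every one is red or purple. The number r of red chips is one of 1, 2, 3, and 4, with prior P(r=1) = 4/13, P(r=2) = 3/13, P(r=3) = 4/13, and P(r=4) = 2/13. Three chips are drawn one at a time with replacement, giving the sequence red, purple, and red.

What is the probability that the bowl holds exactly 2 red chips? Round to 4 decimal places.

Under each hypothesis, the probability of the observed sequence is: P(data | r = 1) = (1/5)(4/5)(1/5) = 0.032; P(data | r = 2) = (2/5)(3/5)(2/5) = 0.096; P(data | r = 3) = (3/5)(2/5)(3/5) = 0.144; P(data | r = 4) = (4/5)(1/5)(4/5) = 0.128.
Weighting by the prior gives 4/13 · 0.032 = 0.0098462, 3/13 · 0.096 = 0.022154, 4/13 · 0.144 = 0.044308, 2/13 · 0.128 = 0.019692; with total 0.096.
By Bayes' rule, P(r = 2 | data) = (0.022154) / (0.096) = 0.23077.

0.2308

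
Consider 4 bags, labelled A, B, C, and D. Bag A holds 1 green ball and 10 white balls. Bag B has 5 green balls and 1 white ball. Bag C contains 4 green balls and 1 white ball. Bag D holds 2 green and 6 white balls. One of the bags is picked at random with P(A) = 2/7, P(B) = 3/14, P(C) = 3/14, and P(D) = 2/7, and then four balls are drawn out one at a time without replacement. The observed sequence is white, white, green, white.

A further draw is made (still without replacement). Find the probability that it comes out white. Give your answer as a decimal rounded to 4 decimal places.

0.8472

The likelihood of the observed sequence under each hypothesis: P(data | bag A) = (10/11)(9/10)(1/9)(8/8) = 1/11; P(data | bag B) = (1/6)(0/5) = 0; P(data | bag C) = (1/5)(0/4) = 0; P(data | bag D) = (6/8)(5/7)(2/6)(4/5) = 1/7.
Multiplying each by its prior: 2/7 · 1/11 = 2/77, 3/14 · 0 = 0, 3/14 · 0 = 0, 2/7 · 1/7 = 2/49; with total 36/539.
Normalising, the posterior is P(bag A | data) = 7/18, P(bag B | data) = 0, P(bag C | data) = 0, P(bag D | data) = 11/18.
Averaging over the posterior, P(white next | data) = (1)(7/18) + (3/4)(11/18) = 61/72.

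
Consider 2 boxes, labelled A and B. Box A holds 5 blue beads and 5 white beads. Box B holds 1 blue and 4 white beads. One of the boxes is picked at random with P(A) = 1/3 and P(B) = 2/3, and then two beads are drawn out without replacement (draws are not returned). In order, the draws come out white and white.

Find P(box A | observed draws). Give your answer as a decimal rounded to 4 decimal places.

Under each hypothesis, the probability of the observed sequence is: P(data | box A) = (5/10)(4/9) = 2/9; P(data | box B) = (4/5)(3/4) = 3/5.
Multiplying each by its prior: 1/3 · 2/9 = 2/27, 2/3 · 3/5 = 2/5; these sum to 64/135.
Hence P(box A | data) = (2/27) / (64/135) = 5/32.

0.1563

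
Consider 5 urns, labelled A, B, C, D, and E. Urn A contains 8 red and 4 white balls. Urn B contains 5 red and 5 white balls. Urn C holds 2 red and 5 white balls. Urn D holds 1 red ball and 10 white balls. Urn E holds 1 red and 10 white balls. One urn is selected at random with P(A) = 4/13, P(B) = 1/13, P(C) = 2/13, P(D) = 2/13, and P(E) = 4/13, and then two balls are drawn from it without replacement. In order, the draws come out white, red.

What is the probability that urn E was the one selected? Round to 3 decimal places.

0.160

For each hypothesis, P(data | H) works out to: P(data | urn A) = (4/12)(8/11) = 0.24242; P(data | urn B) = (5/10)(5/9) = 0.27778; P(data | urn C) = (5/7)(2/6) = 0.2381; P(data | urn D) = (10/11)(1/10) = 0.090909; P(data | urn E) = (10/11)(1/10) = 0.090909.
The prior-weighted likelihoods are 4/13 · 0.24242 = 0.074592, 1/13 · 0.27778 = 0.021368, 2/13 · 0.2381 = 0.03663, 2/13 · 0.090909 = 0.013986, 4/13 · 0.090909 = 0.027972; with total 0.17455.
Therefore the posterior P(urn E | data) = (0.027972) / (0.17455) = 0.16025.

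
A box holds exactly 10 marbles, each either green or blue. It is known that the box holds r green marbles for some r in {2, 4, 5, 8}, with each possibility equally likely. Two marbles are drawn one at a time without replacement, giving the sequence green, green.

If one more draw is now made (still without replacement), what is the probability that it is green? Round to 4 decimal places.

The likelihood of the observed sequence under each hypothesis: P(data | r = 2) = (2/10)(1/9) = 1/45; P(data | r = 4) = (4/10)(3/9) = 2/15; P(data | r = 5) = (5/10)(4/9) = 2/9; P(data | r = 8) = (8/10)(7/9) = 28/45.
The prior-weighted likelihoods are 1/4 · 1/45 = 1/180, 1/4 · 2/15 = 1/30, 1/4 · 2/9 = 1/18, 1/4 · 28/45 = 7/45; these sum to 1/4.
Normalising, the posterior is P(r = 2 | data) = 1/45, P(r = 4 | data) = 2/15, P(r = 5 | data) = 2/9, P(r = 8 | data) = 28/45.
The predictive probability is P(green next | data) = (0)(1/45) + (1/4)(2/15) + (3/8)(2/9) + (3/4)(28/45) = 7/12.

0.5833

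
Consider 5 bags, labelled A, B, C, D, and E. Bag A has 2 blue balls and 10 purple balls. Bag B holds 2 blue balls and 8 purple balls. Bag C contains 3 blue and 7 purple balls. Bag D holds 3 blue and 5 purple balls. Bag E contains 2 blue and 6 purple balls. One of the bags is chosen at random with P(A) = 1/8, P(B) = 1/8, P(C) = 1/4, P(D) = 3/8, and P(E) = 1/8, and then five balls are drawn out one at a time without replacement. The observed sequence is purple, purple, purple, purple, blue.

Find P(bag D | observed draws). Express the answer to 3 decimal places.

Compute the likelihood of the observed sequence for each case: P(data | bag A) = (10/12)(9/11)(8/10)(7/9)(2/8) = 0.10606; P(data | bag B) = (8/10)(7/9)(6/8)(5/7)(2/6) = 0.11111; P(data | bag C) = (7/10)(6/9)(5/8)(4/7)(3/6) = 0.083333; P(data | bag D) = (5/8)(4/7)(3/6)(2/5)(3/4) = 0.053571; P(data | bag E) = (6/8)(5/7)(4/6)(3/5)(2/4) = 0.10714.
Weighting by the prior gives 1/8 · 0.10606 = 0.013258, 1/8 · 0.11111 = 0.013889, 1/4 · 0.083333 = 0.020833, 3/8 · 0.053571 = 0.020089, 1/8 · 0.10714 = 0.013393; these sum to 0.081462.
Hence P(bag D | data) = (0.020089) / (0.081462) = 0.24661.

0.247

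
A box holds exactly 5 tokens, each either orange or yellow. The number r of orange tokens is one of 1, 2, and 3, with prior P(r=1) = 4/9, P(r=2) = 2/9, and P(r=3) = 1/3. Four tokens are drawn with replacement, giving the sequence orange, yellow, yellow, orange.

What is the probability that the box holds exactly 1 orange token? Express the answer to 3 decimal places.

Compute the likelihood of the observed sequence for each case: P(data | r = 1) = (1/5)(4/5)(4/5)(1/5) = 0.0256; P(data | r = 2) = (2/5)(3/5)(3/5)(2/5) = 0.0576; P(data | r = 3) = (3/5)(2/5)(2/5)(3/5) = 0.0576.
The prior-weighted likelihoods are 4/9 · 0.0256 = 0.011378, 2/9 · 0.0576 = 0.0128, 1/3 · 0.0576 = 0.0192; summing to 0.043378.
By Bayes' rule, P(r = 1 | data) = (0.011378) / (0.043378) = 0.2623.

0.262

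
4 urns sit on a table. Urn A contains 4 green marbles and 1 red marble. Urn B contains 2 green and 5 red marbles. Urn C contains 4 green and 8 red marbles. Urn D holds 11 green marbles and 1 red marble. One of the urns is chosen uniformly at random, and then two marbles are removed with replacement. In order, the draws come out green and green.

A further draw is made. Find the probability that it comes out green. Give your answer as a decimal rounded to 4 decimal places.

Under each hypothesis, the probability of the observed sequence is: P(data | urn A) = (4/5)(4/5) = 0.64; P(data | urn B) = (2/7)(2/7) = 0.081633; P(data | urn C) = (4/12)(4/12) = 0.11111; P(data | urn D) = (11/12)(11/12) = 0.84028.
Weighting by the prior gives 1/4 · 0.64 = 0.16, 1/4 · 0.081633 = 0.020408, 1/4 · 0.11111 = 0.027778, 1/4 · 0.84028 = 0.21007; with total 0.41826.
Normalising, the posterior is P(urn A | data) = 0.38254, P(urn B | data) = 0.048794, P(urn C | data) = 0.066413, P(urn D | data) = 0.50225.
The predictive probability is P(green next | data) = (4/5)(0.38254) + (2/7)(0.048794) + (1/3)(0.066413) + (11/12)(0.50225) = 0.80251.

0.8025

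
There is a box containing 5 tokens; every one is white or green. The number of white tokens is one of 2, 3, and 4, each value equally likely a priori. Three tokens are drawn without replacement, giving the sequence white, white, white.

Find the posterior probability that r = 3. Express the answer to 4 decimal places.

0.2000

Under each hypothesis, the probability of the observed sequence is: P(data | r = 2) = (2/5)(1/4)(0/3) = 0; P(data | r = 3) = (3/5)(2/4)(1/3) = 1/10; P(data | r = 4) = (4/5)(3/4)(2/3) = 2/5.
Weighting by the prior gives 1/3 · 0 = 0, 1/3 · 1/10 = 1/30, 1/3 · 2/5 = 2/15; these sum to 1/6.
Hence P(r = 3 | data) = (1/30) / (1/6) = 1/5.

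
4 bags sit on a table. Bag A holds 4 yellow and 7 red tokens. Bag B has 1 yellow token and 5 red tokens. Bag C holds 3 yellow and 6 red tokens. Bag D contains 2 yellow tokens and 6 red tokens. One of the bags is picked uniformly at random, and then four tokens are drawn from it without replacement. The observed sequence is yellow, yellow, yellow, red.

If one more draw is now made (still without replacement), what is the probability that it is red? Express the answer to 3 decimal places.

Compute the likelihood of the observed sequence for each case: P(data | bag A) = (4/11)(3/10)(2/9)(7/8) = 0.021212; P(data | bag B) = (1/6)(0/5) = 0; P(data | bag C) = (3/9)(2/8)(1/7)(6/6) = 0.011905; P(data | bag D) = (2/8)(1/7)(0/6) = 0.
The prior-weighted likelihoods are 1/4 · 0.021212 = 0.005303, 1/4 · 0 = 0, 1/4 · 0.011905 = 0.0029762, 1/4 · 0 = 0; these sum to 0.0082792.
Dividing through by the total gives posterior P(bag A | data) = 0.64052, P(bag B | data) = 0, P(bag C | data) = 0.35948, P(bag D | data) = 0.
The predictive probability is P(red next | data) = (6/7)(0.64052) + (1)(0.35948) = 0.9085.

0.908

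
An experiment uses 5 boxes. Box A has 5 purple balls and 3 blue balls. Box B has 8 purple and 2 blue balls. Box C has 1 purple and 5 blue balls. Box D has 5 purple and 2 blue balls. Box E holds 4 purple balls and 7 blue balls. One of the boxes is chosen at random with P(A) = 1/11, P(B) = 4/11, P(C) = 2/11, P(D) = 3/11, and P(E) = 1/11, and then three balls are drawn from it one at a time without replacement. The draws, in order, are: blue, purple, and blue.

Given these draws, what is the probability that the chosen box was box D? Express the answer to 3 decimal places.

0.173

For each hypothesis, P(data | H) works out to: P(data | box A) = (3/8)(5/7)(2/6) = 0.089286; P(data | box B) = (2/10)(8/9)(1/8) = 0.022222; P(data | box C) = (5/6)(1/5)(4/4) = 0.16667; P(data | box D) = (2/7)(5/6)(1/5) = 0.047619; P(data | box E) = (7/11)(4/10)(6/9) = 0.1697.
Weighting by the prior gives 1/11 · 0.089286 = 0.0081169, 4/11 · 0.022222 = 0.0080808, 2/11 · 0.16667 = 0.030303, 3/11 · 0.047619 = 0.012987, 1/11 · 0.1697 = 0.015427; summing to 0.074915.
Hence P(box D | data) = (0.012987) / (0.074915) = 0.17336.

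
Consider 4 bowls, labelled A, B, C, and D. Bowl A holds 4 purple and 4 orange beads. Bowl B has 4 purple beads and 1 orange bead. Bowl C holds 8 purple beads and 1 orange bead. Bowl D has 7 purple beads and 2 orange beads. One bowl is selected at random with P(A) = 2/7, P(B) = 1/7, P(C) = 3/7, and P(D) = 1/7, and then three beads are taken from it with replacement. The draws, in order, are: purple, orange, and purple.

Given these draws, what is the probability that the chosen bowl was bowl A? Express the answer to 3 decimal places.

0.322

For each hypothesis, P(data | H) works out to: P(data | bowl A) = (4/8)(4/8)(4/8) = 0.125; P(data | bowl B) = (4/5)(1/5)(4/5) = 0.128; P(data | bowl C) = (8/9)(1/9)(8/9) = 0.087791; P(data | bowl D) = (7/9)(2/9)(7/9) = 0.13443.
The prior-weighted likelihoods are 2/7 · 0.125 = 0.035714, 1/7 · 0.128 = 0.018286, 3/7 · 0.087791 = 0.037625, 1/7 · 0.13443 = 0.019204; summing to 0.11083.
So P(bowl A | data) = (0.035714) / (0.11083) = 0.32225.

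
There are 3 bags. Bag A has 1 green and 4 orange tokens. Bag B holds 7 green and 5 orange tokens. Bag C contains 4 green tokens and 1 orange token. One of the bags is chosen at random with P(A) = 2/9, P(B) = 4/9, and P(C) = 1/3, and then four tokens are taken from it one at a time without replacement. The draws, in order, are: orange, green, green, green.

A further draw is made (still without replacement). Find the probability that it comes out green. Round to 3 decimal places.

Compute the likelihood of the observed sequence for each case: P(data | bag A) = (4/5)(1/4)(0/3) = 0; P(data | bag B) = (5/12)(7/11)(6/10)(5/9) = 0.088384; P(data | bag C) = (1/5)(4/4)(3/3)(2/2) = 0.2.
Multiplying each by its prior: 2/9 · 0 = 0, 4/9 · 0.088384 = 0.039282, 1/3 · 0.2 = 0.066667; summing to 0.10595.
The posterior is then P(bag A | data) = 0, P(bag B | data) = 0.37076, P(bag C | data) = 0.62924.
The predictive probability is P(green next | data) = (1/2)(0.37076) + (1)(0.62924) = 0.81462.

0.815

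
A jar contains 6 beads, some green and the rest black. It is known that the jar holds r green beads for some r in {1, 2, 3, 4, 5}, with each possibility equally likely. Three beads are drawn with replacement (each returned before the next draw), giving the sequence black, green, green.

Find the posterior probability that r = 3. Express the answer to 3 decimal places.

For each hypothesis, P(data | H) works out to: P(data | r = 1) = (5/6)(1/6)(1/6) = 5/216; P(data | r = 2) = (4/6)(2/6)(2/6) = 2/27; P(data | r = 3) = (3/6)(3/6)(3/6) = 1/8; P(data | r = 4) = (2/6)(4/6)(4/6) = 4/27; P(data | r = 5) = (1/6)(5/6)(5/6) = 25/216.
Weighting by the prior gives 1/5 · 5/216 = 1/216, 1/5 · 2/27 = 2/135, 1/5 · 1/8 = 1/40, 1/5 · 4/27 = 4/135, 1/5 · 25/216 = 5/216; with total 7/72.
Hence P(r = 3 | data) = (1/40) / (7/72) = 9/35.

0.257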